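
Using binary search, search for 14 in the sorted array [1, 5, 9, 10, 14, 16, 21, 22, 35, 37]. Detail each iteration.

Binary search for 14 in [1, 5, 9, 10, 14, 16, 21, 22, 35, 37]:

lo=0, hi=9, mid=4, arr[mid]=14 -> Found target at index 4!

Binary search finds 14 at index 4 after 1 comparisons. The search repeatedly halves the search space by comparing with the middle element.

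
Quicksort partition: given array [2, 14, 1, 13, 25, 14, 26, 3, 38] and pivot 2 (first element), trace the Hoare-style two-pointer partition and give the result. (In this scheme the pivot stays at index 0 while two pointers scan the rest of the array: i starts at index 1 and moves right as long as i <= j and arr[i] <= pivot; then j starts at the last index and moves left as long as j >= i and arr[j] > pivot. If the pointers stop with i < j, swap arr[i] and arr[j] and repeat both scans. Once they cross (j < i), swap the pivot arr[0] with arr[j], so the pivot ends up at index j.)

Hoare-style two-pointer partition with pivot = 2:

Initial array: [2, 14, 1, 13, 25, 14, 26, 3, 38]

Pointers start at i = 1, j = 8.
i stops at index 1 (arr[1]=14 > 2), j stops at index 2 (arr[2]=1 <= 2): swap arr[1] and arr[2], array becomes [2, 1, 14, 13, 25, 14, 26, 3, 38]
i ends at 2, j ends at 1: the pointers have crossed (j < i), so scanning stops.

Swap pivot arr[0] with arr[1] to place pivot at position 1: [1, 2, 14, 13, 25, 14, 26, 3, 38]
Pivot position: 1

After partitioning with pivot 2, the array becomes [1, 2, 14, 13, 25, 14, 26, 3, 38]. The pivot is placed at index 1. All elements to the left of the pivot are <= 2, and all elements to the right are > 2.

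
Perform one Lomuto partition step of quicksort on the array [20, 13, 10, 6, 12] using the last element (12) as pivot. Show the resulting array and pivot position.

Lomuto partition with pivot = 12:

Initial array: [20, 13, 10, 6, 12]

arr[0]=20 > 12: no swap
arr[1]=13 > 12: no swap
arr[2]=10 <= 12: swap with position 0, array becomes [10, 13, 20, 6, 12]
arr[3]=6 <= 12: swap with position 1, array becomes [10, 6, 20, 13, 12]

Place pivot at position 2: [10, 6, 12, 13, 20]
Pivot position: 2

After partitioning with pivot 12, the array becomes [10, 6, 12, 13, 20]. The pivot is placed at index 2. All elements to the left of the pivot are <= 12, and all elements to the right are > 12.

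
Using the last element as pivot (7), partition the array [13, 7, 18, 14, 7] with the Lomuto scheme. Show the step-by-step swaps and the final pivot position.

Lomuto partition with pivot = 7:

Initial array: [13, 7, 18, 14, 7]

arr[0]=13 > 7: no swap
arr[1]=7 <= 7: swap with position 0, array becomes [7, 13, 18, 14, 7]
arr[2]=18 > 7: no swap
arr[3]=14 > 7: no swap

Place pivot at position 1: [7, 7, 18, 14, 13]
Pivot position: 1

After partitioning with pivot 7, the array becomes [7, 7, 18, 14, 13]. The pivot is placed at index 1. All elements to the left of the pivot are <= 7, and all elements to the right are > 7.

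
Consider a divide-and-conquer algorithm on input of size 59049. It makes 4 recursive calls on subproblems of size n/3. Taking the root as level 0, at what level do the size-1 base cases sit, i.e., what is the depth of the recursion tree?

For divide and conquer with division factor 3:

Problem sizes at each level:
Level 0: 59049
Level 1: 19683
Level 2: 6561
Level 3: 2187
Level 4: 729
Level 5: 243
Level 6: 81
Level 7: 27
Level 8: 9
Level 9: 3
Level 10: 1

The root is level 0 and the size-1 base case is level 10 (the tree spans levels 0 through 10, i.e. 11 levels counting the root), so the depth is the number of divisions: log_3(59049) = 10

The recursion tree depth is log_3(59049) = 10. At each level, the problem size is divided by 3, so it takes 10 divisions to reduce to a base case of size 1. The algorithm makes 4 recursive calls at each level.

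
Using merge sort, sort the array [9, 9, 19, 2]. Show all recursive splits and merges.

Merge sort trace:

Split: [9, 9, 19, 2] -> [9, 9] and [19, 2]
  Split: [9, 9] -> [9] and [9]
  Merge: [9] + [9] -> [9, 9]
  Split: [19, 2] -> [19] and [2]
  Merge: [19] + [2] -> [2, 19]
Merge: [9, 9] + [2, 19] -> [2, 9, 9, 19]

Final sorted array: [2, 9, 9, 19]

The merge sort proceeds by recursively splitting the array and merging sorted halves.
After all merges, the sorted array is [2, 9, 9, 19].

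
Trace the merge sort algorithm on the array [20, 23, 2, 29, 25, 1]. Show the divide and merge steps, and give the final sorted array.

Merge sort trace:

Split: [20, 23, 2, 29, 25, 1] -> [20, 23, 2] and [29, 25, 1]
  Split: [20, 23, 2] -> [20] and [23, 2]
    Split: [23, 2] -> [23] and [2]
    Merge: [23] + [2] -> [2, 23]
  Merge: [20] + [2, 23] -> [2, 20, 23]
  Split: [29, 25, 1] -> [29] and [25, 1]
    Split: [25, 1] -> [25] and [1]
    Merge: [25] + [1] -> [1, 25]
  Merge: [29] + [1, 25] -> [1, 25, 29]
Merge: [2, 20, 23] + [1, 25, 29] -> [1, 2, 20, 23, 25, 29]

Final sorted array: [1, 2, 20, 23, 25, 29]

The merge sort proceeds by recursively splitting the array and merging sorted halves.
After all merges, the sorted array is [1, 2, 20, 23, 25, 29].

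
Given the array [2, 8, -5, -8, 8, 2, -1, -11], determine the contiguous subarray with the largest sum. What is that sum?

Using Kadane's algorithm on [2, 8, -5, -8, 8, 2, -1, -11]:

Scanning through the array:
Position 1 (value 8): max_ending_here = 10, max_so_far = 10
Position 2 (value -5): max_ending_here = 5, max_so_far = 10
Position 3 (value -8): max_ending_here = -3, max_so_far = 10
Position 4 (value 8): max_ending_here = 8, max_so_far = 10
Position 5 (value 2): max_ending_here = 10, max_so_far = 10
Position 6 (value -1): max_ending_here = 9, max_so_far = 10
Position 7 (value -11): max_ending_here = -2, max_so_far = 10

Maximum subarray: [2, 8]
Maximum sum: 10

The maximum subarray is [2, 8] with sum 10. This subarray runs from index 0 to index 1.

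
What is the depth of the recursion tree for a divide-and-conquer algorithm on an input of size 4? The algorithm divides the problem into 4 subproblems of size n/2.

For divide and conquer with division factor 2:

Problem sizes at each level:
Level 0: 4
Level 1: 2
Level 2: 1

The root is level 0 and the size-1 base case is level 2 (the tree spans levels 0 through 2, i.e. 3 levels counting the root), so the depth is the number of divisions: log_2(4) = 2

The recursion tree depth is log_2(4) = 2. At each level, the problem size is divided by 2, so it takes 2 divisions to reduce to a base case of size 1. The algorithm makes 4 recursive calls at each level.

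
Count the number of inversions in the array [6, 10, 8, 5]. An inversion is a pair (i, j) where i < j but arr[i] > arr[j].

Finding inversions in [6, 10, 8, 5]:

(0, 3): arr[0]=6 > arr[3]=5
(1, 2): arr[1]=10 > arr[2]=8
(1, 3): arr[1]=10 > arr[3]=5
(2, 3): arr[2]=8 > arr[3]=5

Total inversions: 4

The array has 4 inversion(s): (0,3), (1,2), (1,3), (2,3). Each pair (i,j) satisfies i < j and arr[i] > arr[j].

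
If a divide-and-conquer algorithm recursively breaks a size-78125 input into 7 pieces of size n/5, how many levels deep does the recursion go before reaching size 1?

For divide and conquer with division factor 5:

Problem sizes at each level:
Level 0: 78125
Level 1: 15625
Level 2: 3125
Level 3: 625
Level 4: 125
Level 5: 25
Level 6: 5
Level 7: 1

The root is level 0 and the size-1 base case is level 7 (the tree spans levels 0 through 7, i.e. 8 levels counting the root), so the depth is the number of divisions: log_5(78125) = 7

The recursion tree depth is log_5(78125) = 7. At each level, the problem size is divided by 5, so it takes 7 divisions to reduce to a base case of size 1. The algorithm makes 7 recursive calls at each level.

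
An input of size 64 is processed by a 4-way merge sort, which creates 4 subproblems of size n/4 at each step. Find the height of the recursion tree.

For divide and conquer with division factor 4:

Problem sizes at each level:
Level 0: 64
Level 1: 16
Level 2: 4
Level 3: 1

The root is level 0 and the size-1 base case is level 3 (the tree spans levels 0 through 3, i.e. 4 levels counting the root), so the depth is the number of divisions: log_4(64) = 3

The recursion tree depth is log_4(64) = 3. At each level, the problem size is divided by 4, so it takes 3 divisions to reduce to a base case of size 1. The algorithm makes 4 recursive calls at each level.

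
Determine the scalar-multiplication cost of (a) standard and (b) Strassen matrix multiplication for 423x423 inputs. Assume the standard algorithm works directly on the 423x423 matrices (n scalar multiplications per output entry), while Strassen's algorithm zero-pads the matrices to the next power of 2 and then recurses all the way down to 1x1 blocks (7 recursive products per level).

Matrix multiplication for 423x423 matrices:

Strassen's algorithm requires power-of-2 dimensions. Pad 423x423 to 512x512 (next power of 2).

Standard algorithm: 423^3 = 75686967 multiplications
Strassen's algorithm: 7^(log2(512)) = 7^9 = 40353607 multiplications
Savings: 75686967 - 40353607 = 35333360 multiplications

Standard: 75686967 multiplications (423^3). Strassen: 40353607 multiplications (7^9, after padding to 512x512). Strassen reduces 8 recursive multiplications to 7 at each level.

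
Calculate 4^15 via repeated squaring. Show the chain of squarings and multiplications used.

Computing 4^15 by squaring (build up from 4^1; each line after the first costs one multiplication):

4^1 = 4
4^2 = (4^1)^2 = 4^2 = 16
4^3 = 4 * 4^2 = 4 * 16 = 64
4^6 = (4^3)^2 = 64^2 = 4096
4^7 = 4 * 4^6 = 4 * 4096 = 16384
4^14 = (4^7)^2 = 16384^2 = 268435456
4^15 = 4 * 4^14 = 4 * 268435456 = 1073741824

Result: 1073741824
Multiplications needed: 6 (6 lines after 4^1)

4^15 = 1073741824. Using exponentiation by squaring, this requires 6 multiplications. The key idea: if the exponent is even, square the half-power; if odd, multiply by the base once.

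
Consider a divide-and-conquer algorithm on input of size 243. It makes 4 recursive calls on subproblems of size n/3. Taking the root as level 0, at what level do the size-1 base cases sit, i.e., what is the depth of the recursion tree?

For divide and conquer with division factor 3:

Problem sizes at each level:
Level 0: 243
Level 1: 81
Level 2: 27
Level 3: 9
Level 4: 3
Level 5: 1

The root is level 0 and the size-1 base case is level 5 (the tree spans levels 0 through 5, i.e. 6 levels counting the root), so the depth is the number of divisions: log_3(243) = 5

The recursion tree depth is log_3(243) = 5. At each level, the problem size is divided by 3, so it takes 5 divisions to reduce to a base case of size 1. The algorithm makes 4 recursive calls at each level.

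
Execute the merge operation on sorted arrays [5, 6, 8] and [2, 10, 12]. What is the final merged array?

Merging process:

Compare 5 vs 2: take 2 from right. Merged: [2]
Compare 5 vs 10: take 5 from left. Merged: [2, 5]
Compare 6 vs 10: take 6 from left. Merged: [2, 5, 6]
Compare 8 vs 10: take 8 from left. Merged: [2, 5, 6, 8]
Append remaining from right: [10, 12]. Merged: [2, 5, 6, 8, 10, 12]

Final merged array: [2, 5, 6, 8, 10, 12]
Total comparisons: 4

The merged array is [2, 5, 6, 8, 10, 12], requiring 4 comparisons. The merge step runs in O(n) time where n is the total number of elements.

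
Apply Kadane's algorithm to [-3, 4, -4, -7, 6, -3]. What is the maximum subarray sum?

Using Kadane's algorithm on [-3, 4, -4, -7, 6, -3]:

Scanning through the array:
Position 1 (value 4): max_ending_here = 4, max_so_far = 4
Position 2 (value -4): max_ending_here = 0, max_so_far = 4
Position 3 (value -7): max_ending_here = -7, max_so_far = 4
Position 4 (value 6): max_ending_here = 6, max_so_far = 6
Position 5 (value -3): max_ending_here = 3, max_so_far = 6

Maximum subarray: [6]
Maximum sum: 6

The maximum subarray is [6] with sum 6. This subarray runs from index 4 to index 4.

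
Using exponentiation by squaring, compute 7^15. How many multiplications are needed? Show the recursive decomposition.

Computing 7^15 by squaring (build up from 7^1; each line after the first costs one multiplication):

7^1 = 7
7^2 = (7^1)^2 = 7^2 = 49
7^3 = 7 * 7^2 = 7 * 49 = 343
7^6 = (7^3)^2 = 343^2 = 117649
7^7 = 7 * 7^6 = 7 * 117649 = 823543
7^14 = (7^7)^2 = 823543^2 = 678223072849
7^15 = 7 * 7^14 = 7 * 678223072849 = 4747561509943

Result: 4747561509943
Multiplications needed: 6 (6 lines after 7^1)

7^15 = 4747561509943. Using exponentiation by squaring, this requires 6 multiplications. The key idea: if the exponent is even, square the half-power; if odd, multiply by the base once.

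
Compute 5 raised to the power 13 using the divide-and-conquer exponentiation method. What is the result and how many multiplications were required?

Computing 5^13 by squaring (build up from 5^1; each line after the first costs one multiplication):

5^1 = 5
5^2 = (5^1)^2 = 5^2 = 25
5^3 = 5 * 5^2 = 5 * 25 = 125
5^6 = (5^3)^2 = 125^2 = 15625
5^12 = (5^6)^2 = 15625^2 = 244140625
5^13 = 5 * 5^12 = 5 * 244140625 = 1220703125

Result: 1220703125
Multiplications needed: 5 (5 lines after 5^1)

5^13 = 1220703125. Using exponentiation by squaring, this requires 5 multiplications. The key idea: if the exponent is even, square the half-power; if odd, multiply by the base once.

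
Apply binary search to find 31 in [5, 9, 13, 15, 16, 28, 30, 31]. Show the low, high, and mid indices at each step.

Binary search for 31 in [5, 9, 13, 15, 16, 28, 30, 31]:

lo=0, hi=7, mid=3, arr[mid]=15 -> 15 < 31, search right half
lo=4, hi=7, mid=5, arr[mid]=28 -> 28 < 31, search right half
lo=6, hi=7, mid=6, arr[mid]=30 -> 30 < 31, search right half
lo=7, hi=7, mid=7, arr[mid]=31 -> Found target at index 7!

Binary search finds 31 at index 7 after 4 comparisons. The search repeatedly halves the search space by comparing with the middle element.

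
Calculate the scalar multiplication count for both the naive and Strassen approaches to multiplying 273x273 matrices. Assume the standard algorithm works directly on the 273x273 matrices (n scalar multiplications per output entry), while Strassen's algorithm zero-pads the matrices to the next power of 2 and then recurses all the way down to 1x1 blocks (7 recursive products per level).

Matrix multiplication for 273x273 matrices:

Strassen's algorithm requires power-of-2 dimensions. Pad 273x273 to 512x512 (next power of 2).

Standard algorithm: 273^3 = 20346417 multiplications
Strassen's algorithm: 7^(log2(512)) = 7^9 = 40353607 multiplications
Difference: 20346417 - 40353607 = -20007190 (Strassen uses MORE here due to padding overhead — for small or just-over-power-of-2 n, padding can outweigh the per-level savings)

Standard: 20346417 multiplications (273^3). Strassen: 40353607 multiplications (7^9, after padding to 512x512). Strassen reduces 8 recursive multiplications to 7 at each level.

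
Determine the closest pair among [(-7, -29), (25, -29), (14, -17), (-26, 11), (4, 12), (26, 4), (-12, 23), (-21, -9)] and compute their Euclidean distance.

Computing all pairwise distances among 8 points:

d((-7, -29), (25, -29)) = 32.0
d((-7, -29), (14, -17)) = 24.1868
d((-7, -29), (-26, 11)) = 44.2832
d((-7, -29), (4, 12)) = 42.45
d((-7, -29), (26, 4)) = 46.669
d((-7, -29), (-12, 23)) = 52.2398
d((-7, -29), (-21, -9)) = 24.4131
d((25, -29), (14, -17)) = 16.2788 <-- minimum
d((25, -29), (-26, 11)) = 64.8151
d((25, -29), (4, 12)) = 46.0652
d((25, -29), (26, 4)) = 33.0151
d((25, -29), (-12, 23)) = 63.8201
d((25, -29), (-21, -9)) = 50.1597
d((14, -17), (-26, 11)) = 48.8262
d((14, -17), (4, 12)) = 30.6757
d((14, -17), (26, 4)) = 24.1868
d((14, -17), (-12, 23)) = 47.7074
d((14, -17), (-21, -9)) = 35.9026
d((-26, 11), (4, 12)) = 30.0167
d((-26, 11), (26, 4)) = 52.469
d((-26, 11), (-12, 23)) = 18.4391
d((-26, 11), (-21, -9)) = 20.6155
d((4, 12), (26, 4)) = 23.4094
d((4, 12), (-12, 23)) = 19.4165
d((4, 12), (-21, -9)) = 32.6497
d((26, 4), (-12, 23)) = 42.4853
d((26, 4), (-21, -9)) = 48.7647
d((-12, 23), (-21, -9)) = 33.2415

Closest pair: (25, -29) and (14, -17) with distance 16.2788

The closest pair is (25, -29) and (14, -17) with Euclidean distance 16.2788. For 8 points, brute-force pairwise comparison is shown above. For large n, the divide-and-conquer algorithm (sort by x, recurse on halves, check the dividing strip) achieves O(n log n).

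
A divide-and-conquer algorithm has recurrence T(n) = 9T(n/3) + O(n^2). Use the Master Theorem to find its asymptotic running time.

Master Theorem for T(n) = 9T(n/3) + O(n^2):

a = 9, b = 3, c = 2
log_b(a) = log_3(9) = 2.0000

Case 2: c = 2 = log_3(9) = 2.0000
T(n) = O(n^2 log n) = O(n^2 log n)

For T(n) = 9T(n/3) + O(n^2): log_3(9) = 2.0000. This is Case 2 of the Master Theorem (c = log_b(a), equal work at all levels), giving O(n^2 log n).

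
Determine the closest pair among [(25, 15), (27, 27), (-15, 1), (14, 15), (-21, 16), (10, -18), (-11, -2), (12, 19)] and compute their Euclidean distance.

Computing all pairwise distances among 8 points:

d((25, 15), (27, 27)) = 12.1655
d((25, 15), (-15, 1)) = 42.3792
d((25, 15), (14, 15)) = 11.0
d((25, 15), (-21, 16)) = 46.0109
d((25, 15), (10, -18)) = 36.2491
d((25, 15), (-11, -2)) = 39.8121
d((25, 15), (12, 19)) = 13.6015
d((27, 27), (-15, 1)) = 49.3964
d((27, 27), (14, 15)) = 17.6918
d((27, 27), (-21, 16)) = 49.2443
d((27, 27), (10, -18)) = 48.1041
d((27, 27), (-11, -2)) = 47.8017
d((27, 27), (12, 19)) = 17.0
d((-15, 1), (14, 15)) = 32.2025
d((-15, 1), (-21, 16)) = 16.1555
d((-15, 1), (10, -18)) = 31.4006
d((-15, 1), (-11, -2)) = 5.0
d((-15, 1), (12, 19)) = 32.45
d((14, 15), (-21, 16)) = 35.0143
d((14, 15), (10, -18)) = 33.2415
d((14, 15), (-11, -2)) = 30.2324
d((14, 15), (12, 19)) = 4.4721 <-- minimum
d((-21, 16), (10, -18)) = 46.0109
d((-21, 16), (-11, -2)) = 20.5913
d((-21, 16), (12, 19)) = 33.1361
d((10, -18), (-11, -2)) = 26.4008
d((10, -18), (12, 19)) = 37.054
d((-11, -2), (12, 19)) = 31.1448

Closest pair: (14, 15) and (12, 19) with distance 4.4721

The closest pair is (14, 15) and (12, 19) with Euclidean distance 4.4721. For 8 points, brute-force pairwise comparison is shown above. For large n, the divide-and-conquer algorithm (sort by x, recurse on halves, check the dividing strip) achieves O(n log n).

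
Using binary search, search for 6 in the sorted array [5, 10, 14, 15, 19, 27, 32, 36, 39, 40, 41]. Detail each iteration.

Binary search for 6 in [5, 10, 14, 15, 19, 27, 32, 36, 39, 40, 41]:

lo=0, hi=10, mid=5, arr[mid]=27 -> 27 > 6, search left half
lo=0, hi=4, mid=2, arr[mid]=14 -> 14 > 6, search left half
lo=0, hi=1, mid=0, arr[mid]=5 -> 5 < 6, search right half
lo=1, hi=1, mid=1, arr[mid]=10 -> 10 > 6, search left half
lo=1 > hi=0, target 6 not found

Binary search determines that 6 is not in the array after 4 comparisons. The search space was exhausted without finding the target.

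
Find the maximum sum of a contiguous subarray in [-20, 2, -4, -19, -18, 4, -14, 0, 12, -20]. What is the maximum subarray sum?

Using Kadane's algorithm on [-20, 2, -4, -19, -18, 4, -14, 0, 12, -20]:

Scanning through the array:
Position 1 (value 2): max_ending_here = 2, max_so_far = 2
Position 2 (value -4): max_ending_here = -2, max_so_far = 2
Position 3 (value -19): max_ending_here = -19, max_so_far = 2
Position 4 (value -18): max_ending_here = -18, max_so_far = 2
Position 5 (value 4): max_ending_here = 4, max_so_far = 4
Position 6 (value -14): max_ending_here = -10, max_so_far = 4
Position 7 (value 0): max_ending_here = 0, max_so_far = 4
Position 8 (value 12): max_ending_here = 12, max_so_far = 12
Position 9 (value -20): max_ending_here = -8, max_so_far = 12

Maximum subarray: [0, 12]
Maximum sum: 12

The maximum subarray is [0, 12] with sum 12. This subarray runs from index 7 to index 8.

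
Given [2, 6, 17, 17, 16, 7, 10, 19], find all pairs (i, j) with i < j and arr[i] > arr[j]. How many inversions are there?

Finding inversions in [2, 6, 17, 17, 16, 7, 10, 19]:

(2, 4): arr[2]=17 > arr[4]=16
(2, 5): arr[2]=17 > arr[5]=7
(2, 6): arr[2]=17 > arr[6]=10
(3, 4): arr[3]=17 > arr[4]=16
(3, 5): arr[3]=17 > arr[5]=7
(3, 6): arr[3]=17 > arr[6]=10
(4, 5): arr[4]=16 > arr[5]=7
(4, 6): arr[4]=16 > arr[6]=10

Total inversions: 8

The array has 8 inversion(s): (2,4), (2,5), (2,6), (3,4), (3,5), (3,6), (4,5), (4,6). Each pair (i,j) satisfies i < j and arr[i] > arr[j].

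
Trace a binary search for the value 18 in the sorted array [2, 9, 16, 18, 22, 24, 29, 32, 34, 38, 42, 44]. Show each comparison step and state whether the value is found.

Binary search for 18 in [2, 9, 16, 18, 22, 24, 29, 32, 34, 38, 42, 44]:

lo=0, hi=11, mid=5, arr[mid]=24 -> 24 > 18, search left half
lo=0, hi=4, mid=2, arr[mid]=16 -> 16 < 18, search right half
lo=3, hi=4, mid=3, arr[mid]=18 -> Found target at index 3!

Binary search finds 18 at index 3 after 3 comparisons. The search repeatedly halves the search space by comparing with the middle element.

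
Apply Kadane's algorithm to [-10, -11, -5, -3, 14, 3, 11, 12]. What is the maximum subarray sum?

Using Kadane's algorithm on [-10, -11, -5, -3, 14, 3, 11, 12]:

Scanning through the array:
Position 1 (value -11): max_ending_here = -11, max_so_far = -10
Position 2 (value -5): max_ending_here = -5, max_so_far = -5
Position 3 (value -3): max_ending_here = -3, max_so_far = -3
Position 4 (value 14): max_ending_here = 14, max_so_far = 14
Position 5 (value 3): max_ending_here = 17, max_so_far = 17
Position 6 (value 11): max_ending_here = 28, max_so_far = 28
Position 7 (value 12): max_ending_here = 40, max_so_far = 40

Maximum subarray: [14, 3, 11, 12]
Maximum sum: 40

The maximum subarray is [14, 3, 11, 12] with sum 40. This subarray runs from index 4 to index 7.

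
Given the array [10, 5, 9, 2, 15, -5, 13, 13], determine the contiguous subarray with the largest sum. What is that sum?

Using Kadane's algorithm on [10, 5, 9, 2, 15, -5, 13, 13]:

Scanning through the array:
Position 1 (value 5): max_ending_here = 15, max_so_far = 15
Position 2 (value 9): max_ending_here = 24, max_so_far = 24
Position 3 (value 2): max_ending_here = 26, max_so_far = 26
Position 4 (value 15): max_ending_here = 41, max_so_far = 41
Position 5 (value -5): max_ending_here = 36, max_so_far = 41
Position 6 (value 13): max_ending_here = 49, max_so_far = 49
Position 7 (value 13): max_ending_here = 62, max_so_far = 62

Maximum subarray: [10, 5, 9, 2, 15, -5, 13, 13]
Maximum sum: 62

The maximum subarray is [10, 5, 9, 2, 15, -5, 13, 13] with sum 62. This subarray runs from index 0 to index 7.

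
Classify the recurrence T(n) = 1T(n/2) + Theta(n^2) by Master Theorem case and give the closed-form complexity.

Master Theorem for T(n) = 1T(n/2) + O(n^2):

a = 1, b = 2, c = 2
log_b(a) = log_2(1) = 0.0000

Case 3: c = 2 > log_2(1) = 0.0000
T(n) = O(n^2) = O(n^2)

For T(n) = 1T(n/2) + O(n^2): log_2(1) = 0.0000. This is Case 3 of the Master Theorem (c > log_b(a), work dominated by root), giving O(n^2).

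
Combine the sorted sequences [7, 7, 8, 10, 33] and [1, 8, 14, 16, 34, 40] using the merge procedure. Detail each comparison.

Merging process:

Compare 7 vs 1: take 1 from right. Merged: [1]
Compare 7 vs 8: take 7 from left. Merged: [1, 7]
Compare 7 vs 8: take 7 from left. Merged: [1, 7, 7]
Compare 8 vs 8: take 8 from left. Merged: [1, 7, 7, 8]
Compare 10 vs 8: take 8 from right. Merged: [1, 7, 7, 8, 8]
Compare 10 vs 14: take 10 from left. Merged: [1, 7, 7, 8, 8, 10]
Compare 33 vs 14: take 14 from right. Merged: [1, 7, 7, 8, 8, 10, 14]
Compare 33 vs 16: take 16 from right. Merged: [1, 7, 7, 8, 8, 10, 14, 16]
Compare 33 vs 34: take 33 from left. Merged: [1, 7, 7, 8, 8, 10, 14, 16, 33]
Append remaining from right: [34, 40]. Merged: [1, 7, 7, 8, 8, 10, 14, 16, 33, 34, 40]

Final merged array: [1, 7, 7, 8, 8, 10, 14, 16, 33, 34, 40]
Total comparisons: 9

The merged array is [1, 7, 7, 8, 8, 10, 14, 16, 33, 34, 40], requiring 9 comparisons. The merge step runs in O(n) time where n is the total number of elements.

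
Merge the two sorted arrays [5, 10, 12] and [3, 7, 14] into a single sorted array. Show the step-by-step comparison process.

Merging process:

Compare 5 vs 3: take 3 from right. Merged: [3]
Compare 5 vs 7: take 5 from left. Merged: [3, 5]
Compare 10 vs 7: take 7 from right. Merged: [3, 5, 7]
Compare 10 vs 14: take 10 from left. Merged: [3, 5, 7, 10]
Compare 12 vs 14: take 12 from left. Merged: [3, 5, 7, 10, 12]
Append remaining from right: [14]. Merged: [3, 5, 7, 10, 12, 14]

Final merged array: [3, 5, 7, 10, 12, 14]
Total comparisons: 5

The merged array is [3, 5, 7, 10, 12, 14], requiring 5 comparisons. The merge step runs in O(n) time where n is the total number of elements.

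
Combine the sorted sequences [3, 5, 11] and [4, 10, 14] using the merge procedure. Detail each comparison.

Merging process:

Compare 3 vs 4: take 3 from left. Merged: [3]
Compare 5 vs 4: take 4 from right. Merged: [3, 4]
Compare 5 vs 10: take 5 from left. Merged: [3, 4, 5]
Compare 11 vs 10: take 10 from right. Merged: [3, 4, 5, 10]
Compare 11 vs 14: take 11 from left. Merged: [3, 4, 5, 10, 11]
Append remaining from right: [14]. Merged: [3, 4, 5, 10, 11, 14]

Final merged array: [3, 4, 5, 10, 11, 14]
Total comparisons: 5

The merged array is [3, 4, 5, 10, 11, 14], requiring 5 comparisons. The merge step runs in O(n) time where n is the total number of elements.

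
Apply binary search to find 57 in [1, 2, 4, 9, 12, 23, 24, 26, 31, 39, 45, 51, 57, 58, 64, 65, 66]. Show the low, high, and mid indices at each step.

Binary search for 57 in [1, 2, 4, 9, 12, 23, 24, 26, 31, 39, 45, 51, 57, 58, 64, 65, 66]:

lo=0, hi=16, mid=8, arr[mid]=31 -> 31 < 57, search right half
lo=9, hi=16, mid=12, arr[mid]=57 -> Found target at index 12!

Binary search finds 57 at index 12 after 2 comparisons. The search repeatedly halves the search space by comparing with the middle element.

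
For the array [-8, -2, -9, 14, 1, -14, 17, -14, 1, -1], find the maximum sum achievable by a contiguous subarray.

Using Kadane's algorithm on [-8, -2, -9, 14, 1, -14, 17, -14, 1, -1]:

Scanning through the array:
Position 1 (value -2): max_ending_here = -2, max_so_far = -2
Position 2 (value -9): max_ending_here = -9, max_so_far = -2
Position 3 (value 14): max_ending_here = 14, max_so_far = 14
Position 4 (value 1): max_ending_here = 15, max_so_far = 15
Position 5 (value -14): max_ending_here = 1, max_so_far = 15
Position 6 (value 17): max_ending_here = 18, max_so_far = 18
Position 7 (value -14): max_ending_here = 4, max_so_far = 18
Position 8 (value 1): max_ending_here = 5, max_so_far = 18
Position 9 (value -1): max_ending_here = 4, max_so_far = 18

Maximum subarray: [14, 1, -14, 17]
Maximum sum: 18

The maximum subarray is [14, 1, -14, 17] with sum 18. This subarray runs from index 3 to index 6.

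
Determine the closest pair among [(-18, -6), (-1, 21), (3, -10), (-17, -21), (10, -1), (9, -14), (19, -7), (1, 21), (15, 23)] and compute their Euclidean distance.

Computing all pairwise distances among 9 points:

d((-18, -6), (-1, 21)) = 31.9061
d((-18, -6), (3, -10)) = 21.3776
d((-18, -6), (-17, -21)) = 15.0333
d((-18, -6), (10, -1)) = 28.4429
d((-18, -6), (9, -14)) = 28.1603
d((-18, -6), (19, -7)) = 37.0135
d((-18, -6), (1, 21)) = 33.0151
d((-18, -6), (15, 23)) = 43.9318
d((-1, 21), (3, -10)) = 31.257
d((-1, 21), (-17, -21)) = 44.9444
d((-1, 21), (10, -1)) = 24.5967
d((-1, 21), (9, -14)) = 36.4005
d((-1, 21), (19, -7)) = 34.4093
d((-1, 21), (1, 21)) = 2.0 <-- minimum
d((-1, 21), (15, 23)) = 16.1245
d((3, -10), (-17, -21)) = 22.8254
d((3, -10), (10, -1)) = 11.4018
d((3, -10), (9, -14)) = 7.2111
d((3, -10), (19, -7)) = 16.2788
d((3, -10), (1, 21)) = 31.0644
d((3, -10), (15, 23)) = 35.1141
d((-17, -21), (10, -1)) = 33.6006
d((-17, -21), (9, -14)) = 26.9258
d((-17, -21), (19, -7)) = 38.6264
d((-17, -21), (1, 21)) = 45.6946
d((-17, -21), (15, 23)) = 54.4059
d((10, -1), (9, -14)) = 13.0384
d((10, -1), (19, -7)) = 10.8167
d((10, -1), (1, 21)) = 23.7697
d((10, -1), (15, 23)) = 24.5153
d((9, -14), (19, -7)) = 12.2066
d((9, -14), (1, 21)) = 35.9026
d((9, -14), (15, 23)) = 37.4833
d((19, -7), (1, 21)) = 33.2866
d((19, -7), (15, 23)) = 30.2655
d((1, 21), (15, 23)) = 14.1421

Closest pair: (-1, 21) and (1, 21) with distance 2.0

The closest pair is (-1, 21) and (1, 21) with Euclidean distance 2.0. For 9 points, brute-force pairwise comparison is shown above. For large n, the divide-and-conquer algorithm (sort by x, recurse on halves, check the dividing strip) achieves O(n log n).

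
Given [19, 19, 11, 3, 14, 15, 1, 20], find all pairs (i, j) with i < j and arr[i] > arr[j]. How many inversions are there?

Finding inversions in [19, 19, 11, 3, 14, 15, 1, 20]:

(0, 2): arr[0]=19 > arr[2]=11
(0, 3): arr[0]=19 > arr[3]=3
(0, 4): arr[0]=19 > arr[4]=14
(0, 5): arr[0]=19 > arr[5]=15
(0, 6): arr[0]=19 > arr[6]=1
(1, 2): arr[1]=19 > arr[2]=11
(1, 3): arr[1]=19 > arr[3]=3
(1, 4): arr[1]=19 > arr[4]=14
(1, 5): arr[1]=19 > arr[5]=15
(1, 6): arr[1]=19 > arr[6]=1
(2, 3): arr[2]=11 > arr[3]=3
(2, 6): arr[2]=11 > arr[6]=1
(3, 6): arr[3]=3 > arr[6]=1
(4, 6): arr[4]=14 > arr[6]=1
(5, 6): arr[5]=15 > arr[6]=1

Total inversions: 15

The array has 15 inversion(s): (0,2), (0,3), (0,4), (0,5), (0,6), (1,2), (1,3), (1,4), (1,5), (1,6), (2,3), (2,6), (3,6), (4,6), (5,6). Each pair (i,j) satisfies i < j and arr[i] > arr[j].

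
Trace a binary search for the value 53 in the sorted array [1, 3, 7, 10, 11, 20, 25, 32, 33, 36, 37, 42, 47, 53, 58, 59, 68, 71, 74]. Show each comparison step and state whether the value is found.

Binary search for 53 in [1, 3, 7, 10, 11, 20, 25, 32, 33, 36, 37, 42, 47, 53, 58, 59, 68, 71, 74]:

lo=0, hi=18, mid=9, arr[mid]=36 -> 36 < 53, search right half
lo=10, hi=18, mid=14, arr[mid]=58 -> 58 > 53, search left half
lo=10, hi=13, mid=11, arr[mid]=42 -> 42 < 53, search right half
lo=12, hi=13, mid=12, arr[mid]=47 -> 47 < 53, search right half
lo=13, hi=13, mid=13, arr[mid]=53 -> Found target at index 13!

Binary search finds 53 at index 13 after 5 comparisons. The search repeatedly halves the search space by comparing with the middle element.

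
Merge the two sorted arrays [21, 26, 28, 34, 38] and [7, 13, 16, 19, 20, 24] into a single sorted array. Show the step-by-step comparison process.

Merging process:

Compare 21 vs 7: take 7 from right. Merged: [7]
Compare 21 vs 13: take 13 from right. Merged: [7, 13]
Compare 21 vs 16: take 16 from right. Merged: [7, 13, 16]
Compare 21 vs 19: take 19 from right. Merged: [7, 13, 16, 19]
Compare 21 vs 20: take 20 from right. Merged: [7, 13, 16, 19, 20]
Compare 21 vs 24: take 21 from left. Merged: [7, 13, 16, 19, 20, 21]
Compare 26 vs 24: take 24 from right. Merged: [7, 13, 16, 19, 20, 21, 24]
Append remaining from left: [26, 28, 34, 38]. Merged: [7, 13, 16, 19, 20, 21, 24, 26, 28, 34, 38]

Final merged array: [7, 13, 16, 19, 20, 21, 24, 26, 28, 34, 38]
Total comparisons: 7

The merged array is [7, 13, 16, 19, 20, 21, 24, 26, 28, 34, 38], requiring 7 comparisons. The merge step runs in O(n) time where n is the total number of elements.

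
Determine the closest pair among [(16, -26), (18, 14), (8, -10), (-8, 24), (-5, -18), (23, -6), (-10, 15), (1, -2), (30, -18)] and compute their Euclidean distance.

Computing all pairwise distances among 9 points:

d((16, -26), (18, 14)) = 40.05
d((16, -26), (8, -10)) = 17.8885
d((16, -26), (-8, 24)) = 55.4617
d((16, -26), (-5, -18)) = 22.4722
d((16, -26), (23, -6)) = 21.1896
d((16, -26), (-10, 15)) = 48.5489
d((16, -26), (1, -2)) = 28.3019
d((16, -26), (30, -18)) = 16.1245
d((18, 14), (8, -10)) = 26.0
d((18, 14), (-8, 24)) = 27.8568
d((18, 14), (-5, -18)) = 39.4081
d((18, 14), (23, -6)) = 20.6155
d((18, 14), (-10, 15)) = 28.0179
d((18, 14), (1, -2)) = 23.3452
d((18, 14), (30, -18)) = 34.176
d((8, -10), (-8, 24)) = 37.5766
d((8, -10), (-5, -18)) = 15.2643
d((8, -10), (23, -6)) = 15.5242
d((8, -10), (-10, 15)) = 30.8058
d((8, -10), (1, -2)) = 10.6301
d((8, -10), (30, -18)) = 23.4094
d((-8, 24), (-5, -18)) = 42.107
d((-8, 24), (23, -6)) = 43.1393
d((-8, 24), (-10, 15)) = 9.2195 <-- minimum
d((-8, 24), (1, -2)) = 27.5136
d((-8, 24), (30, -18)) = 56.6392
d((-5, -18), (23, -6)) = 30.4631
d((-5, -18), (-10, 15)) = 33.3766
d((-5, -18), (1, -2)) = 17.088
d((-5, -18), (30, -18)) = 35.0
d((23, -6), (-10, 15)) = 39.1152
d((23, -6), (1, -2)) = 22.3607
d((23, -6), (30, -18)) = 13.8924
d((-10, 15), (1, -2)) = 20.2485
d((-10, 15), (30, -18)) = 51.8556
d((1, -2), (30, -18)) = 33.121

Closest pair: (-8, 24) and (-10, 15) with distance 9.2195

The closest pair is (-8, 24) and (-10, 15) with Euclidean distance 9.2195. For 9 points, brute-force pairwise comparison is shown above. For large n, the divide-and-conquer algorithm (sort by x, recurse on halves, check the dividing strip) achieves O(n log n).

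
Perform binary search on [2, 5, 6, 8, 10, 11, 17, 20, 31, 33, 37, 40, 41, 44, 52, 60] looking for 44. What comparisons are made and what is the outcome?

Binary search for 44 in [2, 5, 6, 8, 10, 11, 17, 20, 31, 33, 37, 40, 41, 44, 52, 60]:

lo=0, hi=15, mid=7, arr[mid]=20 -> 20 < 44, search right half
lo=8, hi=15, mid=11, arr[mid]=40 -> 40 < 44, search right half
lo=12, hi=15, mid=13, arr[mid]=44 -> Found target at index 13!

Binary search finds 44 at index 13 after 3 comparisons. The search repeatedly halves the search space by comparing with the middle element.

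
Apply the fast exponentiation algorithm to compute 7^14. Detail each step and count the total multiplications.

Computing 7^14 by squaring (build up from 7^1; each line after the first costs one multiplication):

7^1 = 7
7^2 = (7^1)^2 = 7^2 = 49
7^3 = 7 * 7^2 = 7 * 49 = 343
7^6 = (7^3)^2 = 343^2 = 117649
7^7 = 7 * 7^6 = 7 * 117649 = 823543
7^14 = (7^7)^2 = 823543^2 = 678223072849

Result: 678223072849
Multiplications needed: 5 (5 lines after 7^1)

7^14 = 678223072849. Using exponentiation by squaring, this requires 5 multiplications. The key idea: if the exponent is even, square the half-power; if odd, multiply by the base once.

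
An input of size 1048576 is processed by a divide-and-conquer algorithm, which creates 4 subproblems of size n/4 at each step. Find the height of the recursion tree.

For divide and conquer with division factor 4:

Problem sizes at each level:
Level 0: 1048576
Level 1: 262144
Level 2: 65536
Level 3: 16384
Level 4: 4096
Level 5: 1024
Level 6: 256
Level 7: 64
Level 8: 16
Level 9: 4
Level 10: 1

The root is level 0 and the size-1 base case is level 10 (the tree spans levels 0 through 10, i.e. 11 levels counting the root), so the depth is the number of divisions: log_4(1048576) = 10

The recursion tree depth is log_4(1048576) = 10. At each level, the problem size is divided by 4, so it takes 10 divisions to reduce to a base case of size 1. The algorithm makes 4 recursive calls at each level.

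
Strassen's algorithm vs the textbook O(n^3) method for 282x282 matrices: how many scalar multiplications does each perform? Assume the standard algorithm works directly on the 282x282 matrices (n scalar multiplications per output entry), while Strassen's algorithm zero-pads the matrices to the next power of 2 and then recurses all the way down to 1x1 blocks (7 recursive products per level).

Matrix multiplication for 282x282 matrices:

Strassen's algorithm requires power-of-2 dimensions. Pad 282x282 to 512x512 (next power of 2).

Standard algorithm: 282^3 = 22425768 multiplications
Strassen's algorithm: 7^(log2(512)) = 7^9 = 40353607 multiplications
Difference: 22425768 - 40353607 = -17927839 (Strassen uses MORE here due to padding overhead — for small or just-over-power-of-2 n, padding can outweigh the per-level savings)

Standard: 22425768 multiplications (282^3). Strassen: 40353607 multiplications (7^9, after padding to 512x512). Strassen reduces 8 recursive multiplications to 7 at each level.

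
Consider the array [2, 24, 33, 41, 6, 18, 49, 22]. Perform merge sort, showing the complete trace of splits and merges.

Merge sort trace:

Split: [2, 24, 33, 41, 6, 18, 49, 22] -> [2, 24, 33, 41] and [6, 18, 49, 22]
  Split: [2, 24, 33, 41] -> [2, 24] and [33, 41]
    Split: [2, 24] -> [2] and [24]
    Merge: [2] + [24] -> [2, 24]
    Split: [33, 41] -> [33] and [41]
    Merge: [33] + [41] -> [33, 41]
  Merge: [2, 24] + [33, 41] -> [2, 24, 33, 41]
  Split: [6, 18, 49, 22] -> [6, 18] and [49, 22]
    Split: [6, 18] -> [6] and [18]
    Merge: [6] + [18] -> [6, 18]
    Split: [49, 22] -> [49] and [22]
    Merge: [49] + [22] -> [22, 49]
  Merge: [6, 18] + [22, 49] -> [6, 18, 22, 49]
Merge: [2, 24, 33, 41] + [6, 18, 22, 49] -> [2, 6, 18, 22, 24, 33, 41, 49]

Final sorted array: [2, 6, 18, 22, 24, 33, 41, 49]

The merge sort proceeds by recursively splitting the array and merging sorted halves.
After all merges, the sorted array is [2, 6, 18, 22, 24, 33, 41, 49].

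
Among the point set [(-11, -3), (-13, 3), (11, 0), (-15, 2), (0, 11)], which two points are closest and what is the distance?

Computing all pairwise distances among 5 points:

d((-11, -3), (-13, 3)) = 6.3246
d((-11, -3), (11, 0)) = 22.2036
d((-11, -3), (-15, 2)) = 6.4031
d((-11, -3), (0, 11)) = 17.8045
d((-13, 3), (11, 0)) = 24.1868
d((-13, 3), (-15, 2)) = 2.2361 <-- minimum
d((-13, 3), (0, 11)) = 15.2643
d((11, 0), (-15, 2)) = 26.0768
d((11, 0), (0, 11)) = 15.5563
d((-15, 2), (0, 11)) = 17.4929

Closest pair: (-13, 3) and (-15, 2) with distance 2.2361

The closest pair is (-13, 3) and (-15, 2) with Euclidean distance 2.2361. For 5 points, brute-force pairwise comparison is shown above. For large n, the divide-and-conquer algorithm (sort by x, recurse on halves, check the dividing strip) achieves O(n log n).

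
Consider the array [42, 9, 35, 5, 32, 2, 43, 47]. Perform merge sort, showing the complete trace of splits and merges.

Merge sort trace:

Split: [42, 9, 35, 5, 32, 2, 43, 47] -> [42, 9, 35, 5] and [32, 2, 43, 47]
  Split: [42, 9, 35, 5] -> [42, 9] and [35, 5]
    Split: [42, 9] -> [42] and [9]
    Merge: [42] + [9] -> [9, 42]
    Split: [35, 5] -> [35] and [5]
    Merge: [35] + [5] -> [5, 35]
  Merge: [9, 42] + [5, 35] -> [5, 9, 35, 42]
  Split: [32, 2, 43, 47] -> [32, 2] and [43, 47]
    Split: [32, 2] -> [32] and [2]
    Merge: [32] + [2] -> [2, 32]
    Split: [43, 47] -> [43] and [47]
    Merge: [43] + [47] -> [43, 47]
  Merge: [2, 32] + [43, 47] -> [2, 32, 43, 47]
Merge: [5, 9, 35, 42] + [2, 32, 43, 47] -> [2, 5, 9, 32, 35, 42, 43, 47]

Final sorted array: [2, 5, 9, 32, 35, 42, 43, 47]

The merge sort proceeds by recursively splitting the array and merging sorted halves.
After all merges, the sorted array is [2, 5, 9, 32, 35, 42, 43, 47].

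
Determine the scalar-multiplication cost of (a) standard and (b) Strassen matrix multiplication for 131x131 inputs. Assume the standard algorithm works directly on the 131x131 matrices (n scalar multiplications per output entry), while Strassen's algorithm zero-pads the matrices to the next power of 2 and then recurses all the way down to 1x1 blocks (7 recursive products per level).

Matrix multiplication for 131x131 matrices:

Strassen's algorithm requires power-of-2 dimensions. Pad 131x131 to 256x256 (next power of 2).

Standard algorithm: 131^3 = 2248091 multiplications
Strassen's algorithm: 7^(log2(256)) = 7^8 = 5764801 multiplications
Difference: 2248091 - 5764801 = -3516710 (Strassen uses MORE here due to padding overhead — for small or just-over-power-of-2 n, padding can outweigh the per-level savings)

Standard: 2248091 multiplications (131^3). Strassen: 5764801 multiplications (7^8, after padding to 256x256). Strassen reduces 8 recursive multiplications to 7 at each level.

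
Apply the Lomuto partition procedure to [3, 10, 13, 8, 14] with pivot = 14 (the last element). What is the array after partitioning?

Lomuto partition with pivot = 14:

Initial array: [3, 10, 13, 8, 14]

arr[0]=3 <= 14: swap with position 0, array becomes [3, 10, 13, 8, 14]
arr[1]=10 <= 14: swap with position 1, array becomes [3, 10, 13, 8, 14]
arr[2]=13 <= 14: swap with position 2, array becomes [3, 10, 13, 8, 14]
arr[3]=8 <= 14: swap with position 3, array becomes [3, 10, 13, 8, 14]

Place pivot at position 4: [3, 10, 13, 8, 14]
Pivot position: 4

After partitioning with pivot 14, the array becomes [3, 10, 13, 8, 14]. The pivot is placed at index 4. All elements to the left of the pivot are <= 14, and all elements to the right are > 14.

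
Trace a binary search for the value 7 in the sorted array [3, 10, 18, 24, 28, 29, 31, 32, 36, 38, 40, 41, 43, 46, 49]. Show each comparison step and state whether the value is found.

Binary search for 7 in [3, 10, 18, 24, 28, 29, 31, 32, 36, 38, 40, 41, 43, 46, 49]:

lo=0, hi=14, mid=7, arr[mid]=32 -> 32 > 7, search left half
lo=0, hi=6, mid=3, arr[mid]=24 -> 24 > 7, search left half
lo=0, hi=2, mid=1, arr[mid]=10 -> 10 > 7, search left half
lo=0, hi=0, mid=0, arr[mid]=3 -> 3 < 7, search right half
lo=1 > hi=0, target 7 not found

Binary search determines that 7 is not in the array after 4 comparisons. The search space was exhausted without finding the target.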